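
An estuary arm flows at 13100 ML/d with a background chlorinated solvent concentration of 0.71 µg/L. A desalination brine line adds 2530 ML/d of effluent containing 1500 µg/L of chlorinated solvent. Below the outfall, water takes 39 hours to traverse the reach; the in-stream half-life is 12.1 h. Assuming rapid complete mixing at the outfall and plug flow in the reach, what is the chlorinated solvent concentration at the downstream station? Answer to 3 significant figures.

Mixed concentration C = ΣQC/ΣQ = (13100·0.7100 + 2530·1500) / 15630 = 3804000/15630 = 243.4 µg/L.
Half-life 12.1 h → k = ln 2 / 12.1 = 0.05728 h⁻¹ = 1.375 d⁻¹.
First-order decay: C = 243.4·exp(−k·t) = 243.4·0.1071 = 26.06 µg/L.

26.1 µg/L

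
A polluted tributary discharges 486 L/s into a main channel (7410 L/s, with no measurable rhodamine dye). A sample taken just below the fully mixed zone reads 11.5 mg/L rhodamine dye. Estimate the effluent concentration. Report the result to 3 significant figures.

Mass balance: 7410·0 + 486.0·Cₑ = 7896·11.50
→ Cₑ = (7896·11.50 − 7410·0) / 486.0 = 186.8 mg/L.

187 mg/L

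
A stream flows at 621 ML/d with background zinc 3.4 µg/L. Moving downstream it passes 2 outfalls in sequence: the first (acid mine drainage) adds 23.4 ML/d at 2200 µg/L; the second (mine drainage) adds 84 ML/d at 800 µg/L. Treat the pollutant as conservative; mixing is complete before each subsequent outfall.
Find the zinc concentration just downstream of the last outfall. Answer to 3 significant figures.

166 µg/L

After outfall 1: Q = 621.0 + 23.40 = 644.4 ML/d; C = (621.0·3.400 + 23.40·2200)/644.4 = 83.16 µg/L.
After outfall 2: Q = 644.4 + 84.00 = 728.4 ML/d; C = (644.4·83.16 + 84.00·800.0)/728.4 = 165.8 µg/L.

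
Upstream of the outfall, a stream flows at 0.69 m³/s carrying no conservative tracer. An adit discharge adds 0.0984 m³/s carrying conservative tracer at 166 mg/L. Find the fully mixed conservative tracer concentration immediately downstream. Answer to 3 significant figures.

Mixed concentration C = ΣQC/ΣQ = (0.6900·0 + 0.09840·166.0) / 0.7884 = 16.33/0.7884 = 20.72 mg/L.

20.7 mg/L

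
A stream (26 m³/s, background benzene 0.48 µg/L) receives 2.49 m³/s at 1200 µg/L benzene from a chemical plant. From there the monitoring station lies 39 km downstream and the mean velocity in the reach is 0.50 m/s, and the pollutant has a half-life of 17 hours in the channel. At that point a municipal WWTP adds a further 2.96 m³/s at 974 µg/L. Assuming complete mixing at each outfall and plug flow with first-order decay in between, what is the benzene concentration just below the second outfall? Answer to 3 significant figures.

Mass balance: C = (26.00·0.4800 + 2.490·1200) / 28.49 = 3000/28.49 = 105.3 µg/L; combined flow 28.49 m³/s.
Travel time t = 39·1000 / 0.50 = 78000 s = 21.67 h.
Half-life 17 h → k = ln 2 / 17 = 0.04077 h⁻¹ = 0.9786 d⁻¹.
First-order decay: C = 105.3·exp(−k·t) = 105.3·0.4134 = 43.53 µg/L.
At the second outfall, C = (28.49·43.53 + 2.960·974.0) / (28.49 + 2.960) = 131.1 µg/L.

131 µg/L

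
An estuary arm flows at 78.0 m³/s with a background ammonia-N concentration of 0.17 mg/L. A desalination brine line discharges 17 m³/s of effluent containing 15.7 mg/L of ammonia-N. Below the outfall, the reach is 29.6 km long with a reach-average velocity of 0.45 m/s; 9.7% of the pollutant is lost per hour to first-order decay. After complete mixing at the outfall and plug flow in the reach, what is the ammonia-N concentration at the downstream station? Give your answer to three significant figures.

After mixing, C = (78.00·0.1700 + 17.00·15.70) / 95.00 = 280.2/95.00 = 2.949 mg/L.
Travel time t = 29.6·1000 / 0.45 = 65780 s = 18.27 h.
9.7%/h lost → k = −ln(1 − 0.097) = 0.1020 h⁻¹.
Decay over the reach: 2.949·exp(−kt) = 2.949·0.1550 = 0.4571 mg/L.

0.457 mg/L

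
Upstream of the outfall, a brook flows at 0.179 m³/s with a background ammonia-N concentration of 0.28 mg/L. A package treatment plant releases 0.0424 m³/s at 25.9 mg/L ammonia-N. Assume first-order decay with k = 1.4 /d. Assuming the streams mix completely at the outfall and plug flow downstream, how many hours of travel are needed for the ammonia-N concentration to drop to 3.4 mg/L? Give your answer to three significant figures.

7.24 h

Flow-weighted average: C = (0.1790·0.2800 + 0.04240·25.90) / 0.2214 = 1.148/0.2214 = 5.186 mg/L.
5.186·exp(−k·t) = 3.4 → t = ln(5.186/3.4)/k = 26060 s = 7.239 h.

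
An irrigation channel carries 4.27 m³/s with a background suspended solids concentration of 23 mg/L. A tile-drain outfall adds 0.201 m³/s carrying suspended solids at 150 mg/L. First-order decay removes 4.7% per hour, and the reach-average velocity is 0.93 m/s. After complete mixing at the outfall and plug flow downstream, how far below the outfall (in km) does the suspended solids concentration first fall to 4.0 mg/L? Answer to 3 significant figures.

137 km

Flow-weighted average: C = (4.270·23.00 + 0.2010·150.0) / 4.471 = 128.4/4.471 = 28.71 mg/L.
4.7%/h lost → k = −ln(1 − 0.047) = 0.04814 h⁻¹.
Set 28.71·exp(−k·t) = 4.0 → t = ln(28.71/4.0)/k = 147400 s = 40.94 h.
Distance = v·t = 0.93·147400 = 137100 m = 137.1 km.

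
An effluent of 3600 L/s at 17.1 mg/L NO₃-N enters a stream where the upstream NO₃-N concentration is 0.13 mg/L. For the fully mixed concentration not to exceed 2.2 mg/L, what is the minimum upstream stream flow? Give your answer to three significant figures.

Set C_mix = 2.2: (Q·0.1300 + 3600·17.10) / (Q + 3600) = 2.2
→ Q = 3600·(17.10 − 2.2)/(2.2 − 0.1300) = 25910 L/s.

25900 L/s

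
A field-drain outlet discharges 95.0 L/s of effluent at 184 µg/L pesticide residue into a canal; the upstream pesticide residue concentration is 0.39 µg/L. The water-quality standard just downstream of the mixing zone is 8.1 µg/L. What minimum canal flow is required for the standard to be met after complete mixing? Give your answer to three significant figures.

2170 L/s

Set C_mix = 8.1: (Q·0.3900 + 95.00·184.0) / (Q + 95.00) = 8.1
→ Q = 95.00·(184.0 − 8.1)/(8.1 − 0.3900) = 2167 L/s.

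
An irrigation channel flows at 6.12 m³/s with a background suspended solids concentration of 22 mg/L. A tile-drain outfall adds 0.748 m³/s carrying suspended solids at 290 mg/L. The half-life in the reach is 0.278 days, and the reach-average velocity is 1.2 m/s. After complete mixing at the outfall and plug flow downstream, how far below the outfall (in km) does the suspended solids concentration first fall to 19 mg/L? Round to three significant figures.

Conservation of mass: C = (6.120·22.00 + 0.7480·290.0) / 6.868 = 351.6/6.868 = 51.19 mg/L.
Half-life 0.278 d → k = ln 2 / 0.278 = 2.493 d⁻¹.
Set 51.19·exp(−k·t) = 19 → t = ln(51.19/19)/k = 34340 s = 9.540 h.
Distance = v·t = 1.2·34340 = 41210 m = 41.21 km.

41.2 km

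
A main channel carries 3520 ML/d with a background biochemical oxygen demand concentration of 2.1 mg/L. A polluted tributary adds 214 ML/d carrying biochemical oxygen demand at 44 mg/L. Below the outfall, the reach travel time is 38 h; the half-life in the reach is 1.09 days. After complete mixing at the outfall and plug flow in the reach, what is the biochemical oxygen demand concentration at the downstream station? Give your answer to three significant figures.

1.64 mg/L

Conservation of mass: C = (3520·2.100 + 214.0·44.00) / 3734 = 16810/3734 = 4.501 mg/L.
Half-life 1.09 d → k = ln 2 / 1.09 = 0.6359 d⁻¹.
After decay, C = 4.501 × e^(−kt) = 4.501 × 0.3654 = 1.645 mg/L.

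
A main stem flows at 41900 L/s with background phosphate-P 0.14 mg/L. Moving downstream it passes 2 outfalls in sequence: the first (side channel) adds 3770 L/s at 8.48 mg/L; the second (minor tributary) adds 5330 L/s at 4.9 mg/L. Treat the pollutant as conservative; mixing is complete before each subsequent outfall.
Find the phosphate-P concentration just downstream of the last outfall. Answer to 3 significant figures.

1.25 mg/L

After outfall 1: Q = 41900 + 3770 = 45670 L/s; C = (41900·0.1400 + 3770·8.480)/45670 = 0.8285 mg/L.
After outfall 2: Q = 45670 + 5330 = 51000 L/s; C = (45670·0.8285 + 5330·4.900)/51000 = 1.254 mg/L.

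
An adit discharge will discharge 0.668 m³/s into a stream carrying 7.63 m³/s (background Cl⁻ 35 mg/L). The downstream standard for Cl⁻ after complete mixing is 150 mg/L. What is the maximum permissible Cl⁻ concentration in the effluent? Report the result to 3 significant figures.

At the limit, (Qr·Cr + Qe·Cₑ)/(Qr + Qe) = 150:
Cₑ = (8.298·150 − 7.630·35.00) / 0.6680 = 1464 mg/L.

1460 mg/L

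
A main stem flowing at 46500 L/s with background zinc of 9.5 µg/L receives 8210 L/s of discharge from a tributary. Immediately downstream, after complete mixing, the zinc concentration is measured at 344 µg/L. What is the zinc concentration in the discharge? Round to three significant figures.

2240 µg/L

Mass balance: 46500·9.500 + 8210·Cₑ = 54710·344.0
→ Cₑ = (54710·344.0 − 46500·9.500) / 8210 = 2239 µg/L.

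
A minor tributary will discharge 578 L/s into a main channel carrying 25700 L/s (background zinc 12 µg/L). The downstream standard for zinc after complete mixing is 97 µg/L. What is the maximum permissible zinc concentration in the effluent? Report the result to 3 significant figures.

At the limit, (Qr·Cr + Qe·Cₑ)/(Qr + Qe) = 97:
Cₑ = (26280·97 − 25700·12.00) / 578.0 = 3876 µg/L.

3880 µg/L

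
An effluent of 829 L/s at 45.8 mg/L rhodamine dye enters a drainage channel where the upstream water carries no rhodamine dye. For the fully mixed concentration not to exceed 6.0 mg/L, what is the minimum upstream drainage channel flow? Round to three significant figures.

Set C_mix = 6.0: (Q·0 + 829.0·45.80) / (Q + 829.0) = 6.0
→ Q = 829.0·(45.80 − 6.0)/(6.0 − 0) = 5499 L/s.

5500 L/s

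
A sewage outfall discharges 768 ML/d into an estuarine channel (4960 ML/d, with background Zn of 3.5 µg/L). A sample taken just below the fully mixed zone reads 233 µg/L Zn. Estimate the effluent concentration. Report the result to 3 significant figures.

1720 µg/L

Mass balance: 4960·3.500 + 768.0·Cₑ = 5728·233.0
→ Cₑ = (5728·233.0 − 4960·3.500) / 768.0 = 1715 µg/L.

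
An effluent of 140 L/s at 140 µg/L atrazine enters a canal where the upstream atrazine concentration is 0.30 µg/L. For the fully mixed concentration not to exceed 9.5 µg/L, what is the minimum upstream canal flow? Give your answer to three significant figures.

1990 L/s

Set C_mix = 9.5: (Q·0.3000 + 140.0·140.0) / (Q + 140.0) = 9.5
→ Q = 140.0·(140.0 − 9.5)/(9.5 − 0.3000) = 1986 L/s.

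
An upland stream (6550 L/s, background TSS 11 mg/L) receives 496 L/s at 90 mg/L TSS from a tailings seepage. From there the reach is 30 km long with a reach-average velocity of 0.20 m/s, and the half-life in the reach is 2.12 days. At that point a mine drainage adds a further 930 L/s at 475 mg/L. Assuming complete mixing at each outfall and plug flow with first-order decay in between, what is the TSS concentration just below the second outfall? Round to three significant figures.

After mixing, C = (6550·11.00 + 496.0·90.00) / 7046 = 116700/7046 = 16.56 mg/L; combined flow 7046 L/s.
Travel time t = 30·1000 / 0.20 = 150000 s = 41.67 h.
Half-life 2.12 d → k = ln 2 / 2.12 = 0.3270 d⁻¹.
Applying C = C₀e^(−kt): 16.56 × 0.5669 = 9.388 mg/L.
At the second outfall, C = (7046·9.388 + 930.0·475.0) / (7046 + 930.0) = 63.68 mg/L.

63.7 mg/L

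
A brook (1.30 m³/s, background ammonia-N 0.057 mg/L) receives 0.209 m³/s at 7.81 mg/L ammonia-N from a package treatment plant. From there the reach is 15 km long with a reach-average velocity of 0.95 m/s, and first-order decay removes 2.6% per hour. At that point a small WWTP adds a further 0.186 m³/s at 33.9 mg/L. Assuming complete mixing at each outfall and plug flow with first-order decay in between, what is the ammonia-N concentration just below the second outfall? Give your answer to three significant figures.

Conservation of mass: C = (1.300·0.05700 + 0.2090·7.810) / 1.509 = 1.706/1.509 = 1.131 mg/L; combined flow 1.509 m³/s.
Travel time t = 15·1000 / 0.95 = 15790 s = 4.386 h.
2.6%/h lost → k = −ln(1 − 0.026) = 0.02634 h⁻¹.
Decay over the reach: 1.131·exp(−kt) = 1.131·0.8909 = 1.007 mg/L.
At the second outfall, C = (1.509·1.007 + 0.1860·33.90) / (1.509 + 0.1860) = 4.617 mg/L.

4.62 mg/L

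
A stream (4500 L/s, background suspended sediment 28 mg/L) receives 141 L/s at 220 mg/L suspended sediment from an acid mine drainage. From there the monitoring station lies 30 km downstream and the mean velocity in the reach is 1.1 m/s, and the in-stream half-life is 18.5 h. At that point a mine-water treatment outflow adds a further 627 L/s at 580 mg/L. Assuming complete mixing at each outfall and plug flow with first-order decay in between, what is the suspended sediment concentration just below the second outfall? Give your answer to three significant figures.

Conservation of mass: C = (4500·28.00 + 141.0·220.0) / 4641 = 157000/4641 = 33.83 mg/L; combined flow 4641 L/s.
Travel time t = 30·1000 / 1.1 = 27270 s = 7.576 h.
Half-life 18.5 h → k = ln 2 / 18.5 = 0.03747 h⁻¹ = 0.8992 d⁻¹.
First-order decay: C = 33.83·exp(−k·t) = 33.83·0.7529 = 25.47 mg/L.
At the second outfall, C = (4641·25.47 + 627.0·580.0) / (4641 + 627.0) = 91.47 mg/L.

91.5 mg/L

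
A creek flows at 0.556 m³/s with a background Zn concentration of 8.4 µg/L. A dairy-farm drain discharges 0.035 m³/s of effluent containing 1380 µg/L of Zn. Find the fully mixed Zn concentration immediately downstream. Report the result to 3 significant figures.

89.6 µg/L

After mixing, C = (0.5560·8.400 + 0.03500·1380) / 0.5910 = 52.97/0.5910 = 89.63 µg/L.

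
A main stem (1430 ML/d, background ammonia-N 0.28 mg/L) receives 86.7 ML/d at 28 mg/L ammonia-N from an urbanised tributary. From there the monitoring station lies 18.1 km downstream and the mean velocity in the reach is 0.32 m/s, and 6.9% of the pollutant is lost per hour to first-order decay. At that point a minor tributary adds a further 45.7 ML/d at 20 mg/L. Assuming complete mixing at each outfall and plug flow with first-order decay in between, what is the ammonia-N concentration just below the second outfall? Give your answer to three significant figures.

1.17 mg/L

Conservation of mass: C = (1430·0.2800 + 86.70·28.00) / 1517 = 2828/1517 = 1.865 mg/L; combined flow 1517 ML/d.
Travel time t = 18.1·1000 / 0.32 = 56560 s = 15.71 h.
6.9%/h lost → k = −ln(1 − 0.069) = 0.07150 h⁻¹.
After decay, C = 1.865 × e^(−kt) = 1.865 × 0.3252 = 0.6063 mg/L.
At the second outfall, C = (1517·0.6063 + 45.70·20.00) / (1517 + 45.70) = 1.174 mg/L.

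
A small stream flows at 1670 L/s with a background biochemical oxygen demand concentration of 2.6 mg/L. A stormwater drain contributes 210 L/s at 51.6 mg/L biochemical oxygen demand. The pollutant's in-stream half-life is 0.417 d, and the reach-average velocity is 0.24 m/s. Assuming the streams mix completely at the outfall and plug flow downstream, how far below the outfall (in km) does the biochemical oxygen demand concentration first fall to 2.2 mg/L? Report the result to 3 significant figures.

Mixed concentration C = ΣQC/ΣQ = (1670·2.600 + 210.0·51.60) / 1880 = 15180/1880 = 8.073 mg/L.
Half-life 0.417 d → k = ln 2 / 0.417 = 1.662 d⁻¹.
Set 8.073·exp(−k·t) = 2.2 → t = ln(8.073/2.2)/k = 67580 s = 18.77 h.
Distance = v·t = 0.24·67580 = 16220 m = 16.22 km.

16.2 km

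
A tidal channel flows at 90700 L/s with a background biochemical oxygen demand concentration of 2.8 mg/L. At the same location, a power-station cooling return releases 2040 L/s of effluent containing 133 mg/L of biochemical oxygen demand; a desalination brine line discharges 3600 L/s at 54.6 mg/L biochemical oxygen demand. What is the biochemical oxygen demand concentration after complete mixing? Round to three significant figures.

7.49 mg/L

After mixing, C = (90700·2.800 + 2040·133.0 + 3600·54.60) / 96340 = 721800/96340 = 7.493 mg/L.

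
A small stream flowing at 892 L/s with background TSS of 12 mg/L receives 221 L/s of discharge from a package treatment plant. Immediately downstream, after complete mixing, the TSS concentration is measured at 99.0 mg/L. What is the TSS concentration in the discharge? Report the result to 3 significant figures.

450 mg/L

Mass balance: 892.0·12.00 + 221.0·Cₑ = 1113·99.00
→ Cₑ = (1113·99.00 − 892.0·12.00) / 221.0 = 450.1 mg/L.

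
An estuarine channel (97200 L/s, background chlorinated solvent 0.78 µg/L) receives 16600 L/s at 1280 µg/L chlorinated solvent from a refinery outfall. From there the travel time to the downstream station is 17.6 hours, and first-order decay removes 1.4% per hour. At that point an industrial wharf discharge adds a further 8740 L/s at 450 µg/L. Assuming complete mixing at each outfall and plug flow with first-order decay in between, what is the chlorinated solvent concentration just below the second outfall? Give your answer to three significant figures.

Flow-weighted average: C = (97200·0.7800 + 16600·1280) / 113800 = 21320000/113800 = 187.4 µg/L; combined flow 113800 L/s.
1.4%/h lost → k = −ln(1 − 0.014) = 0.01410 h⁻¹.
Decay over the reach: 187.4·exp(−kt) = 187.4·0.7802 = 146.2 µg/L.
At the second outfall, C = (113800·146.2 + 8740·450.0) / (113800 + 8740) = 167.9 µg/L.

168 µg/L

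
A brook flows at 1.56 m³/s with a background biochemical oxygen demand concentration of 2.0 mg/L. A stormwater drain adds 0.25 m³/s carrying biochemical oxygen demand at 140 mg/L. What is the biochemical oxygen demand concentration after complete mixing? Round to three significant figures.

21.1 mg/L

Flow-weighted average: C = (1.560·2.000 + 0.2500·140.0) / 1.810 = 38.12/1.810 = 21.06 mg/L.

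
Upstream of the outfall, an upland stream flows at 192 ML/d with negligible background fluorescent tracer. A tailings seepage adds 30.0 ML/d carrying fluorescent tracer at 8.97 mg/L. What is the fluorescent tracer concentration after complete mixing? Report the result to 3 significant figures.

1.21 mg/L

After mixing, C = (192.0·0 + 30.00·8.970) / 222.0 = 269.1/222.0 = 1.212 mg/L.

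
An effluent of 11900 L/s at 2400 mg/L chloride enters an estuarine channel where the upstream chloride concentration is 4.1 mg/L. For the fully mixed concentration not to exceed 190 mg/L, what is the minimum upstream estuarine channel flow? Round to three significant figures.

141000 L/s

Set C_mix = 190: (Q·4.100 + 11900·2400) / (Q + 11900) = 190
→ Q = 11900·(2400 − 190)/(190 − 4.100) = 141500 L/s.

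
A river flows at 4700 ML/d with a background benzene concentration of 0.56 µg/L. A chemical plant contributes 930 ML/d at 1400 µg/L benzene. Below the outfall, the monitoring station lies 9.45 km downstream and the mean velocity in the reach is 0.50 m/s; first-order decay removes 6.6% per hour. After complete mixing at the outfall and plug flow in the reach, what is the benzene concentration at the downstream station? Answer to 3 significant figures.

162 µg/L

Mixed concentration C = ΣQC/ΣQ = (4700·0.5600 + 930.0·1400) / 5630 = 1305000/5630 = 231.7 µg/L.
Travel time t = 9.45·1000 / 0.50 = 18900 s = 5.250 h.
6.6%/h lost → k = −ln(1 − 0.066) = 0.06828 h⁻¹.
First-order decay: C = 231.7·exp(−k·t) = 231.7·0.6987 = 161.9 µg/L.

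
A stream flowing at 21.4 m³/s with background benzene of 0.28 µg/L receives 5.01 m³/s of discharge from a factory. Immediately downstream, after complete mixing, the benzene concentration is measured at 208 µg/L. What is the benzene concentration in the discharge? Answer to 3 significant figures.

1100 µg/L

Mass balance: 21.40·0.2800 + 5.010·Cₑ = 26.41·208.0
→ Cₑ = (26.41·208.0 − 21.40·0.2800) / 5.010 = 1095 µg/L.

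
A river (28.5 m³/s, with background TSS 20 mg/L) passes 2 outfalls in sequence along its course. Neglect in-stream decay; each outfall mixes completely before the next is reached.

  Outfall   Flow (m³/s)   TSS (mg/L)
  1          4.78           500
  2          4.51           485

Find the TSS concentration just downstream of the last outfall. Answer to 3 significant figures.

136 mg/L

Below outfall 1: Q → 33.28 m³/s, C = (28.50·20.00 + 4.780·500.0)/33.28 = 88.94 mg/L.
Below outfall 2: Q → 37.79 m³/s, C = (33.28·88.94 + 4.510·485.0)/37.79 = 136.2 mg/L.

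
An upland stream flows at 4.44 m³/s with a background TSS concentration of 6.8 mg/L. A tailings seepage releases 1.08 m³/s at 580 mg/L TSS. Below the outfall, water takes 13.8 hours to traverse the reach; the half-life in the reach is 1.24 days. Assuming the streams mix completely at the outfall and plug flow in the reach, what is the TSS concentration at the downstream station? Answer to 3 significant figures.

Mass balance: C = (4.440·6.800 + 1.080·580.0) / 5.520 = 656.6/5.520 = 118.9 mg/L.
Half-life 1.24 d → k = ln 2 / 1.24 = 0.5590 d⁻¹.
Decay over the reach: 118.9·exp(−kt) = 118.9·0.7251 = 86.25 mg/L.

86.3 mg/L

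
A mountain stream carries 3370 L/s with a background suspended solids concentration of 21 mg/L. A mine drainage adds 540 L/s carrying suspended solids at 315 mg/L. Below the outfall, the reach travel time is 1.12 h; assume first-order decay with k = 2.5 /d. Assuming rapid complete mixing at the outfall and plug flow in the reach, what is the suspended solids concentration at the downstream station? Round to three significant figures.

54.8 mg/L

After mixing, C = (3370·21.00 + 540.0·315.0) / 3910 = 240900/3910 = 61.60 mg/L.
First-order decay: C = 61.60·exp(−k·t) = 61.60·0.8899 = 54.82 mg/L.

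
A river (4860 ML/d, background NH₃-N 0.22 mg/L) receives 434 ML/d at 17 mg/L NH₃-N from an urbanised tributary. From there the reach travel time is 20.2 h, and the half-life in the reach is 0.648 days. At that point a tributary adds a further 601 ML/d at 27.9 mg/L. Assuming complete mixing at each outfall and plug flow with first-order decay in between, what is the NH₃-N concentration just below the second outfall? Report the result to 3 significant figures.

Mass balance: C = (4860·0.2200 + 434.0·17.00) / 5294 = 8447/5294 = 1.596 mg/L; combined flow 5294 ML/d.
Half-life 0.648 d → k = ln 2 / 0.648 = 1.070 d⁻¹.
First-order decay: C = 1.596·exp(−k·t) = 1.596·0.4064 = 0.6485 mg/L.
Second outfall: C = (5294·0.6485 + 601.0·27.90)/5895 = 3.427 mg/L.

3.43 mg/L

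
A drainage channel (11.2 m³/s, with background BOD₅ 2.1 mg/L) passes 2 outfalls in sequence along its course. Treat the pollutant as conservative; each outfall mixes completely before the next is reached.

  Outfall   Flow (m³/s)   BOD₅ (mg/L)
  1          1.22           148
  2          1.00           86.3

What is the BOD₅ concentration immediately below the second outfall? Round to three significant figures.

21.6 mg/L

Outfall 1: combined Q = 12.42 m³/s; C = (11.20·2.100 + 1.220·148.0)/12.42 = 16.43 mg/L.
Outfall 2: combined Q = 13.42 m³/s; C = (12.42·16.43 + 1.000·86.30)/13.42 = 21.64 mg/L.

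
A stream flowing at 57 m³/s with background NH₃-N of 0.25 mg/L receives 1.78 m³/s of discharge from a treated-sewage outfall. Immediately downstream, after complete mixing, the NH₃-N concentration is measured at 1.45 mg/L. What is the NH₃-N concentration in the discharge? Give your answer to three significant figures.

Mass balance: 57.00·0.2500 + 1.780·Cₑ = 58.78·1.450
→ Cₑ = (58.78·1.450 − 57.00·0.2500) / 1.780 = 39.88 mg/L.

39.9 mg/L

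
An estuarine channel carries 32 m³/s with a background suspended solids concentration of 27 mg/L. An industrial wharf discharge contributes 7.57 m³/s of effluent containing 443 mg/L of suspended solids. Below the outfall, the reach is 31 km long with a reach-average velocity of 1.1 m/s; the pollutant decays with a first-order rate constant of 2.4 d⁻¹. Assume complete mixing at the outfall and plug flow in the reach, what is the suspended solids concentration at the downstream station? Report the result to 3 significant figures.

48.7 mg/L

After mixing, C = (32.00·27.00 + 7.570·443.0) / 39.57 = 4218/39.57 = 106.6 mg/L.
Travel time t = 31·1000 / 1.1 = 28180 s = 7.828 h.
After decay, C = 106.6 × e^(−kt) = 106.6 × 0.4571 = 48.72 mg/L.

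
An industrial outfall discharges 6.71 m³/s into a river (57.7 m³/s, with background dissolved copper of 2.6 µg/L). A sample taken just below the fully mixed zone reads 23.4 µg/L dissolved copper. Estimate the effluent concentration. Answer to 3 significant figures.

202 µg/L

Mass balance: 57.70·2.600 + 6.710·Cₑ = 64.41·23.40
→ Cₑ = (64.41·23.40 − 57.70·2.600) / 6.710 = 202.3 µg/L.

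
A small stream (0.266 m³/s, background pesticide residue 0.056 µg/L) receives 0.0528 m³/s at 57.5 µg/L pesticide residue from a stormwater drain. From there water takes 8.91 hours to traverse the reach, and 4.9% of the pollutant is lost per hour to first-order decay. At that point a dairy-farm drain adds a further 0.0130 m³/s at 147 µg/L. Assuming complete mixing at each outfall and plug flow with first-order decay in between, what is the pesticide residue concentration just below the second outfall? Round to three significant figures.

11.6 µg/L

After mixing, C = (0.2660·0.05600 + 0.05280·57.50) / 0.3188 = 3.051/0.3188 = 9.570 µg/L; combined flow 0.3188 m³/s.
4.9%/h lost → k = −ln(1 − 0.049) = 0.05024 h⁻¹.
After decay, C = 9.570 × e^(−kt) = 9.570 × 0.6391 = 6.116 µg/L.
At the second outfall, C = (0.3188·6.116 + 0.01300·147.0) / (0.3188 + 0.01300) = 11.64 µg/L.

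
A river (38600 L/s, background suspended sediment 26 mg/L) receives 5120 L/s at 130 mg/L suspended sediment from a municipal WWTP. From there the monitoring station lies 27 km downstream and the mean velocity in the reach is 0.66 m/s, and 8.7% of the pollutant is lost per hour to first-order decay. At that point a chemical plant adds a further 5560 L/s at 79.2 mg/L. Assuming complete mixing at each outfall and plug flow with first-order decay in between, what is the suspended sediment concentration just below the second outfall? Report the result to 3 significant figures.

After mixing, C = (38600·26.00 + 5120·130.0) / 43720 = 1669000/43720 = 38.18 mg/L; combined flow 43720 L/s.
Travel time t = 27·1000 / 0.66 = 40910 s = 11.36 h.
8.7%/h lost → k = −ln(1 − 0.087) = 0.09102 h⁻¹.
Applying C = C₀e^(−kt): 38.18 × 0.3555 = 13.57 mg/L.
Second outfall: C = (43720·13.57 + 5560·79.20)/49280 = 20.98 mg/L.

21.0 mg/L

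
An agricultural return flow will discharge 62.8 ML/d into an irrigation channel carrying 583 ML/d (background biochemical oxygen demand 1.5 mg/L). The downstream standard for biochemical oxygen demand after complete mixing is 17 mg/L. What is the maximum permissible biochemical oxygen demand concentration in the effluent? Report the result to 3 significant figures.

161 mg/L

At the limit, (Qr·Cr + Qe·Cₑ)/(Qr + Qe) = 17:
Cₑ = (645.8·17 − 583.0·1.500) / 62.80 = 160.9 mg/L.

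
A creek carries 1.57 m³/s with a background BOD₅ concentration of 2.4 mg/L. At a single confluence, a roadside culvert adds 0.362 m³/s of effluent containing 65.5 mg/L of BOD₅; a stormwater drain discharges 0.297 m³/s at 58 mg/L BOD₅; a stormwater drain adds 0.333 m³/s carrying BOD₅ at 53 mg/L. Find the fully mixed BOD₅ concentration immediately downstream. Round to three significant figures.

Mixed concentration C = ΣQC/ΣQ = (1.570·2.400 + 0.3620·65.50 + 0.2970·58.00 + 0.3330·53.00) / 2.562 = 62.35/2.562 = 24.34 mg/L.

24.3 mg/L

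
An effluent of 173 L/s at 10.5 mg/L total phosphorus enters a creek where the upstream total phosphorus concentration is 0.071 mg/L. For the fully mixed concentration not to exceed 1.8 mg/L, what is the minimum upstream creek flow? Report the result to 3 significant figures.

871 L/s

Set C_mix = 1.8: (Q·0.07100 + 173.0·10.50) / (Q + 173.0) = 1.8
→ Q = 173.0·(10.50 − 1.8)/(1.8 − 0.07100) = 870.5 L/s.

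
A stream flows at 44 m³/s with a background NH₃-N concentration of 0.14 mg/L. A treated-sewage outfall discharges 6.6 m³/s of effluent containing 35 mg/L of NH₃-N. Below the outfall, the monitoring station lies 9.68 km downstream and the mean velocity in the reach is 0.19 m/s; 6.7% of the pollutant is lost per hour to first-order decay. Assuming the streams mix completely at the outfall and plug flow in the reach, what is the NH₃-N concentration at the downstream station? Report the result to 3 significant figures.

1.76 mg/L

Flow-weighted average: C = (44.00·0.1400 + 6.600·35.00) / 50.60 = 237.2/50.60 = 4.687 mg/L.
Travel time t = 9.68·1000 / 0.19 = 50950 s = 14.15 h.
6.7%/h lost → k = −ln(1 − 0.067) = 0.06935 h⁻¹.
Decay over the reach: 4.687·exp(−kt) = 4.687·0.3748 = 1.757 mg/L.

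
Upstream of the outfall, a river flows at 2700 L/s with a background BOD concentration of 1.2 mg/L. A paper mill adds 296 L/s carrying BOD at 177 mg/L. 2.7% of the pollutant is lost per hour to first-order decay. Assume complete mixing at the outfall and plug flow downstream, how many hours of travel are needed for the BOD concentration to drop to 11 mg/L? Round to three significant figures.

Conservation of mass: C = (2700·1.200 + 296.0·177.0) / 2996 = 55630/2996 = 18.57 mg/L.
2.7%/h lost → k = −ln(1 − 0.027) = 0.02737 h⁻¹.
18.57·exp(−k·t) = 11 → t = ln(18.57/11)/k = 68860 s = 19.13 h.

19.1 h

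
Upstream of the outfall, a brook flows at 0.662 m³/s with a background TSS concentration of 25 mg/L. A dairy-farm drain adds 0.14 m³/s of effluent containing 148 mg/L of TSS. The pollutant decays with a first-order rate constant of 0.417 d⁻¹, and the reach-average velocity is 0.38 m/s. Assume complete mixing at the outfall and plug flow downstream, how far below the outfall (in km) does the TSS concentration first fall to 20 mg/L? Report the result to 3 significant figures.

After mixing, C = (0.6620·25.00 + 0.1400·148.0) / 0.8020 = 37.27/0.8020 = 46.47 mg/L.
Set 46.47·exp(−k·t) = 20 → t = ln(46.47/20)/k = 174700 s = 48.52 h.
Distance = v·t = 0.38·174700 = 66380 m = 66.38 km.

66.4 km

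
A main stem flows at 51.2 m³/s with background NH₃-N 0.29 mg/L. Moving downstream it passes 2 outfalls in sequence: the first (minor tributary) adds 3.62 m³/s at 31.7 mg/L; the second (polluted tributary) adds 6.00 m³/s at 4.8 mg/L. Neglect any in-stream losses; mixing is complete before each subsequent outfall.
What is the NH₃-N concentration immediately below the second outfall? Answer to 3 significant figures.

Outfall 1: combined Q = 54.82 m³/s; C = (51.20·0.2900 + 3.620·31.70)/54.82 = 2.364 mg/L.
Outfall 2: combined Q = 60.82 m³/s; C = (54.82·2.364 + 6.000·4.800)/60.82 = 2.604 mg/L.

2.60 mg/L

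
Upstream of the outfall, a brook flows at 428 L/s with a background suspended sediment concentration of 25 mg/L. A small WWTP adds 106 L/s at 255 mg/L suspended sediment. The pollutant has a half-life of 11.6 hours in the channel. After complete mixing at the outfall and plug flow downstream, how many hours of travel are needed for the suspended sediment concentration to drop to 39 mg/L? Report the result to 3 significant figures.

Conservation of mass: C = (428.0·25.00 + 106.0·255.0) / 534.0 = 37730/534.0 = 70.66 mg/L.
Half-life 11.6 h → k = ln 2 / 11.6 = 0.05975 h⁻¹ = 1.434 d⁻¹.
70.66·exp(−k·t) = 39 → t = ln(70.66/39)/k = 35800 s = 9.945 h.

9.94 h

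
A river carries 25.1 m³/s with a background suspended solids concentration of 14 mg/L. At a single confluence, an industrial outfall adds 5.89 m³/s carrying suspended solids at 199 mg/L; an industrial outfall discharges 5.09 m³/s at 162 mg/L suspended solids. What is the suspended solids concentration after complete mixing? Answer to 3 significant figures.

65.1 mg/L

After mixing, C = (25.10·14.00 + 5.890·199.0 + 5.090·162.0) / 36.08 = 2348/36.08 = 65.08 mg/L.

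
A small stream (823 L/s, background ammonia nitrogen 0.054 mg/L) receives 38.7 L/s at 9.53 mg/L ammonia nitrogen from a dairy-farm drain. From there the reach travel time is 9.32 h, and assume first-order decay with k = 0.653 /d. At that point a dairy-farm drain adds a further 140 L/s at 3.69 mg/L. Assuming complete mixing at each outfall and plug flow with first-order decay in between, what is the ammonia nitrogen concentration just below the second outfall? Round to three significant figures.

Mixed concentration C = ΣQC/ΣQ = (823.0·0.05400 + 38.70·9.530) / 861.7 = 413.3/861.7 = 0.4796 mg/L; combined flow 861.7 L/s.
First-order decay: C = 0.4796·exp(−k·t) = 0.4796·0.7760 = 0.3722 mg/L.
At the second outfall, C = (861.7·0.3722 + 140.0·3.690) / (861.7 + 140.0) = 0.8359 mg/L.

0.836 mg/L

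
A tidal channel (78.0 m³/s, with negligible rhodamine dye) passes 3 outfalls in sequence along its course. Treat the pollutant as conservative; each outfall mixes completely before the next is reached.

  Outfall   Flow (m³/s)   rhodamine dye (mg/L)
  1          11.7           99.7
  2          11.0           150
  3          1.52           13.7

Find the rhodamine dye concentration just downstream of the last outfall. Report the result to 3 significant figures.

Outfall 1: combined Q = 89.70 m³/s; C = (78.00·0 + 11.70·99.70)/89.70 = 13.00 mg/L.
Outfall 2: combined Q = 100.7 m³/s; C = (89.70·13.00 + 11.00·150.0)/100.7 = 27.97 mg/L.
Outfall 3: combined Q = 102.2 m³/s; C = (100.7·27.97 + 1.520·13.70)/102.2 = 27.76 mg/L.

27.8 mg/L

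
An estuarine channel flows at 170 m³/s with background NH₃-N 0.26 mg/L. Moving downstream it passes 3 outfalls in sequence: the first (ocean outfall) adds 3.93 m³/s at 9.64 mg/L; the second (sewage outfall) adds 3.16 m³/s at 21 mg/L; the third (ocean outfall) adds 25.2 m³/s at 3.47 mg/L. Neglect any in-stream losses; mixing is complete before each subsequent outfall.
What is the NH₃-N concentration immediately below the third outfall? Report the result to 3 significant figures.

Below outfall 1: Q → 173.9 m³/s, C = (170.0·0.2600 + 3.930·9.640)/173.9 = 0.4719 mg/L.
Below outfall 2: Q → 177.1 m³/s, C = (173.9·0.4719 + 3.160·21.00)/177.1 = 0.8382 mg/L.
Below outfall 3: Q → 202.3 m³/s, C = (177.1·0.8382 + 25.20·3.470)/202.3 = 1.166 mg/L.

1.17 mg/L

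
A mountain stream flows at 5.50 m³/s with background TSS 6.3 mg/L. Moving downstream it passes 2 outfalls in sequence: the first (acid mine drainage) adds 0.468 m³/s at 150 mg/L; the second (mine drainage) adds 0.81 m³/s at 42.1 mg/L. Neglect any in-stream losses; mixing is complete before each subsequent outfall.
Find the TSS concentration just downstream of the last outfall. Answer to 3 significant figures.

20.5 mg/L

Outfall 1: combined Q = 5.968 m³/s; C = (5.500·6.300 + 0.4680·150.0)/5.968 = 17.57 mg/L.
Outfall 2: combined Q = 6.778 m³/s; C = (5.968·17.57 + 0.8100·42.10)/6.778 = 20.50 mg/L.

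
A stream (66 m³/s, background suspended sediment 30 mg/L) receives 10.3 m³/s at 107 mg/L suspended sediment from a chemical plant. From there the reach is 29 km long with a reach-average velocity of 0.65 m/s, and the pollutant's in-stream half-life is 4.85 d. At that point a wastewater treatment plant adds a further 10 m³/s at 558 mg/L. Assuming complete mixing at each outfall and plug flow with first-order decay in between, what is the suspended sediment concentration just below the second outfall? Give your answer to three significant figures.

97.8 mg/L

Flow-weighted average: C = (66.00·30.00 + 10.30·107.0) / 76.30 = 3082/76.30 = 40.39 mg/L; combined flow 76.30 m³/s.
Travel time t = 29·1000 / 0.65 = 44620 s = 12.39 h.
Half-life 4.85 d → k = ln 2 / 4.85 = 0.1429 d⁻¹.
After decay, C = 40.39 × e^(−kt) = 40.39 × 0.9289 = 37.52 mg/L.
Second outfall: C = (76.30·37.52 + 10.00·558.0)/86.30 = 97.83 mg/L.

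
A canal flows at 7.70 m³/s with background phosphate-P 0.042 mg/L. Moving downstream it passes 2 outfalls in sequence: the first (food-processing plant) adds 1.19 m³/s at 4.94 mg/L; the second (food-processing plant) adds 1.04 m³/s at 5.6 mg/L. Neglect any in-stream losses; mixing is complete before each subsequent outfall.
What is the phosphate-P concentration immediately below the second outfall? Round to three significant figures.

1.21 mg/L

Below outfall 1: Q → 8.890 m³/s, C = (7.700·0.04200 + 1.190·4.940)/8.890 = 0.6976 mg/L.
Below outfall 2: Q → 9.930 m³/s, C = (8.890·0.6976 + 1.040·5.600)/9.930 = 1.211 mg/L.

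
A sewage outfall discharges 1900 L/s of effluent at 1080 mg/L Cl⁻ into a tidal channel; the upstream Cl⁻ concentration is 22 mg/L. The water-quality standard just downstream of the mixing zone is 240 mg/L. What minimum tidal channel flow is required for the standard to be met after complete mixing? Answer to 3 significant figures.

Set C_mix = 240: (Q·22.00 + 1900·1080) / (Q + 1900) = 240
→ Q = 1900·(1080 − 240)/(240 − 22.00) = 7321 L/s.

7320 L/s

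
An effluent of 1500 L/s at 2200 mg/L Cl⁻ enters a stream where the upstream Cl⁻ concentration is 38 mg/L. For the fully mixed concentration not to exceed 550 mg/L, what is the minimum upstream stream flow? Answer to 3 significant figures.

4830 L/s

Set C_mix = 550: (Q·38.00 + 1500·2200) / (Q + 1500) = 550
→ Q = 1500·(2200 − 550)/(550 − 38.00) = 4834 L/s.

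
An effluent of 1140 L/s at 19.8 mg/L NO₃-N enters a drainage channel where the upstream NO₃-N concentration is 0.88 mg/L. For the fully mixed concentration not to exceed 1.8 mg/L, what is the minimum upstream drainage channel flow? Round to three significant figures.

Set C_mix = 1.8: (Q·0.8800 + 1140·19.80) / (Q + 1140) = 1.8
→ Q = 1140·(19.80 − 1.8)/(1.8 − 0.8800) = 22300 L/s.

22300 L/s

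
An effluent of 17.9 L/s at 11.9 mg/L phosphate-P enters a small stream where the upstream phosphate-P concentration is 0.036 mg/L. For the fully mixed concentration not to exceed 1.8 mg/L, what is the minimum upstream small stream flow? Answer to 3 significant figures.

Set C_mix = 1.8: (Q·0.03600 + 17.90·11.90) / (Q + 17.90) = 1.8
→ Q = 17.90·(11.90 − 1.8)/(1.8 − 0.03600) = 102.5 L/s.

102 L/s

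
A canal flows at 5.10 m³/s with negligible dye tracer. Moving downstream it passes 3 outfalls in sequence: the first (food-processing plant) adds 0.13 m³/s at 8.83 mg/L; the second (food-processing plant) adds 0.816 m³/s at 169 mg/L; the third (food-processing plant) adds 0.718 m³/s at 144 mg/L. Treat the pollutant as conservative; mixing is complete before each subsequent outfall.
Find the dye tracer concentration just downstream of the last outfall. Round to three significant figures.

35.8 mg/L

Below outfall 1: Q → 5.230 m³/s, C = (5.100·0 + 0.1300·8.830)/5.230 = 0.2195 mg/L.
Below outfall 2: Q → 6.046 m³/s, C = (5.230·0.2195 + 0.8160·169.0)/6.046 = 23.00 mg/L.
Below outfall 3: Q → 6.764 m³/s, C = (6.046·23.00 + 0.7180·144.0)/6.764 = 35.84 mg/L.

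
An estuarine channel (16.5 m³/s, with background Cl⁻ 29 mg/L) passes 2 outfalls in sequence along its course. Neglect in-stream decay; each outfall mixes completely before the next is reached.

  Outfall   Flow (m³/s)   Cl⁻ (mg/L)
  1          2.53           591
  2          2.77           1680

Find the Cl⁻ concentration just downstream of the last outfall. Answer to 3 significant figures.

304 mg/L

Outfall 1: combined Q = 19.03 m³/s; C = (16.50·29.00 + 2.530·591.0)/19.03 = 103.7 mg/L.
Outfall 2: combined Q = 21.80 m³/s; C = (19.03·103.7 + 2.770·1680)/21.80 = 304.0 mg/L.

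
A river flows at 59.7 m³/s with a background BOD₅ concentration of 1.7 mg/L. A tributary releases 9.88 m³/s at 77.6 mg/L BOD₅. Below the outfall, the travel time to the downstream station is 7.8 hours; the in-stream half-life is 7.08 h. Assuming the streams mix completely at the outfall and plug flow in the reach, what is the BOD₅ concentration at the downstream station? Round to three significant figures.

After mixing, C = (59.70·1.700 + 9.880·77.60) / 69.58 = 868.2/69.58 = 12.48 mg/L.
Half-life 7.08 h → k = ln 2 / 7.08 = 0.09790 h⁻¹ = 2.350 d⁻¹.
Applying C = C₀e^(−kt): 12.48 × 0.4660 = 5.814 mg/L.

5.81 mg/L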